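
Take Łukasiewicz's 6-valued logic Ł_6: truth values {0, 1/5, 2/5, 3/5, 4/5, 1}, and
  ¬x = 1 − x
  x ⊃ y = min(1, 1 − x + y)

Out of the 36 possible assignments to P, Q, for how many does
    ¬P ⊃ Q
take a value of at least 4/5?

26

value 1: 21 assignments (counts)
value 4/5: 5 assignments (counts)
value 3/5: 4 assignments
value 2/5: 3 assignments
value 1/5: 2 assignments
value 0: 1 assignment
So 26 of the 36 assignments meet the threshold.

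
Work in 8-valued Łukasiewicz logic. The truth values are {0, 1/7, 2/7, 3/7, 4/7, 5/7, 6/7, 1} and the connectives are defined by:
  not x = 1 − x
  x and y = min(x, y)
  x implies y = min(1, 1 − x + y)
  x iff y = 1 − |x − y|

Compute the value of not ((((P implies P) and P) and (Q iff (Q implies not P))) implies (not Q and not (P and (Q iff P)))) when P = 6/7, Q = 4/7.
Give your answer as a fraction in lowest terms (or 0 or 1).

P implies P = 6/7 implies 6/7 = 1
(P implies P) and P = 1 and 6/7 = 6/7
not P = not 6/7 = 1/7
Q implies not P = 4/7 implies 1/7 = 4/7
Q iff (Q implies not P) = 4/7 iff 4/7 = 1
((P implies P) and P) and (Q iff (Q implies not P)) = 6/7 and 1 = 6/7
not Q = not 4/7 = 3/7
Q iff P = 4/7 iff 6/7 = 5/7
P and (Q iff P) = 6/7 and 5/7 = 5/7
not (P and (Q iff P)) = not 5/7 = 2/7
not Q and not (P and (Q iff P)) = 3/7 and 2/7 = 2/7
(((P implies P) and P) and (Q iff (Q implies not P))) implies (not Q and not (P and (Q iff P))) = 6/7 implies 2/7 = 3/7
not ((((P implies P) and P) and (Q iff (Q implies not P))) implies (not Q and not (P and (Q iff P)))) = not 3/7 = 4/7

4/7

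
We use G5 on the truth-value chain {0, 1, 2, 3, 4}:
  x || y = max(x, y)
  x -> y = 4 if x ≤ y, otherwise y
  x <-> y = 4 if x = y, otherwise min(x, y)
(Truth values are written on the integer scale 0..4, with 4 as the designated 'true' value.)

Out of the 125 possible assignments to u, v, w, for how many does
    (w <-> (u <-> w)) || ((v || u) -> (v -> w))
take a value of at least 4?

105

value 4: 105 assignments (counts)
value 3: 4 assignments
value 2: 6 assignments
value 1: 6 assignments
value 0: 4 assignments
So 105 of the 125 assignments meet the threshold.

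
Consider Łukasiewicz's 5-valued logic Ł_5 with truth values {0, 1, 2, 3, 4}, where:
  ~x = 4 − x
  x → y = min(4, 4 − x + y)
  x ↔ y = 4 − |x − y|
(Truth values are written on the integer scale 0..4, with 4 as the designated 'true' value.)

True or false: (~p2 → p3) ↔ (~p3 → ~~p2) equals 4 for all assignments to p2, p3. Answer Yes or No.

Yes

At p2 = 2, p3 = 1, for instance:
~p2 = ~2 = 2
~p2 → p3 = 2 → 1 = 3
~p3 = ~1 = 3
~~p2 = ~2 = 2
~p3 → ~~p2 = 3 → 2 = 3
(~p2 → p3) ↔ (~p3 → ~~p2) = 3 ↔ 3 = 4
and checking the remaining 24 assignments likewise gives ≥ 4 in every case.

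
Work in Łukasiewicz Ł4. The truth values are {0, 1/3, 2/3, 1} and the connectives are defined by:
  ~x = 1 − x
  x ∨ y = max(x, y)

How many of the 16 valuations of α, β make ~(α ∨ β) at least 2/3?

4

α = 0, β = 0 ↦ 1  ≥
α = 0, β = 1/3 ↦ 2/3  ≥
α = 0, β = 2/3 ↦ 1/3  <
α = 0, β = 1 ↦ 0  <
α = 1/3, β = 0 ↦ 2/3  ≥
α = 1/3, β = 1/3 ↦ 2/3  ≥
α = 1/3, β = 2/3 ↦ 1/3  <
α = 1/3, β = 1 ↦ 0  <
α = 2/3, β = 0 ↦ 1/3  <
α = 2/3, β = 1/3 ↦ 1/3  <
α = 2/3, β = 2/3 ↦ 1/3  <
α = 2/3, β = 1 ↦ 0  <
α = 1, β = 0 ↦ 0  <
α = 1, β = 1/3 ↦ 0  <
α = 1, β = 2/3 ↦ 0  <
α = 1, β = 1 ↦ 0  <
So 4 of the 16 assignments meet the threshold.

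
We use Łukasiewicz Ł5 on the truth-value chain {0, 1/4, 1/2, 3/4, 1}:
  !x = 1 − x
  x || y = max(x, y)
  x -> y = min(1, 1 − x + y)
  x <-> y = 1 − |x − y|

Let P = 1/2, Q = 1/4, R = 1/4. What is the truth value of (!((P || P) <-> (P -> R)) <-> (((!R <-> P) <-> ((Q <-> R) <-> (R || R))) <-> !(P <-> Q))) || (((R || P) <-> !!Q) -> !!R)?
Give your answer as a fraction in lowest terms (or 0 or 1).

1/2

P || P = 1/2 || 1/2 = 1/2
P -> R = 1/2 -> 1/4 = 3/4
(P || P) <-> (P -> R) = 1/2 <-> 3/4 = 3/4
!((P || P) <-> (P -> R)) = !3/4 = 1/4
!R = !1/4 = 3/4
!R <-> P = 3/4 <-> 1/2 = 3/4
Q <-> R = 1/4 <-> 1/4 = 1
R || R = 1/4 || 1/4 = 1/4
(Q <-> R) <-> (R || R) = 1 <-> 1/4 = 1/4
(!R <-> P) <-> ((Q <-> R) <-> (R || R)) = 3/4 <-> 1/4 = 1/2
P <-> Q = 1/2 <-> 1/4 = 3/4
!(P <-> Q) = !3/4 = 1/4
((!R <-> P) <-> ((Q <-> R) <-> (R || R))) <-> !(P <-> Q) = 1/2 <-> 1/4 = 3/4
!((P || P) <-> (P -> R)) <-> (((!R <-> P) <-> ((Q <-> R) <-> (R || R))) <-> !(P <-> Q)) = 1/4 <-> 3/4 = 1/2
R || P = 1/4 || 1/2 = 1/2
!Q = !1/4 = 3/4
!!Q = !3/4 = 1/4
(R || P) <-> !!Q = 1/2 <-> 1/4 = 3/4
!R = !1/4 = 3/4
!!R = !3/4 = 1/4
((R || P) <-> !!Q) -> !!R = 3/4 -> 1/4 = 1/2
(!((P || P) <-> (P -> R)) <-> (((!R <-> P) <-> ((Q <-> R) <-> (R || R))) <-> !(P <-> Q))) || (((R || P) <-> !!Q) -> !!R) = 1/2 || 1/2 = 1/2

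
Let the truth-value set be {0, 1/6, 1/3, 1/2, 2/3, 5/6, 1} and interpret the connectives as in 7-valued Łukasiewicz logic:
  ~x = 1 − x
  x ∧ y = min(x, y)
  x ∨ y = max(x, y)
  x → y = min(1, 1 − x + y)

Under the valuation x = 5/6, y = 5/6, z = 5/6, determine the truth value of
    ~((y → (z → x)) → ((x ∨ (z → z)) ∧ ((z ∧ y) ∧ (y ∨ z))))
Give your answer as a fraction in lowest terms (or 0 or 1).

1/6

z → x = 5/6 → 5/6 = 1
y → (z → x) = 5/6 → 1 = 1
z → z = 5/6 → 5/6 = 1
x ∨ (z → z) = 5/6 ∨ 1 = 1
z ∧ y = 5/6 ∧ 5/6 = 5/6
y ∨ z = 5/6 ∨ 5/6 = 5/6
(z ∧ y) ∧ (y ∨ z) = 5/6 ∧ 5/6 = 5/6
(x ∨ (z → z)) ∧ ((z ∧ y) ∧ (y ∨ z)) = 1 ∧ 5/6 = 5/6
(y → (z → x)) → ((x ∨ (z → z)) ∧ ((z ∧ y) ∧ (y ∨ z))) = 1 → 5/6 = 5/6
~((y → (z → x)) → ((x ∨ (z → z)) ∧ ((z ∧ y) ∧ (y ∨ z)))) = ~5/6 = 1/6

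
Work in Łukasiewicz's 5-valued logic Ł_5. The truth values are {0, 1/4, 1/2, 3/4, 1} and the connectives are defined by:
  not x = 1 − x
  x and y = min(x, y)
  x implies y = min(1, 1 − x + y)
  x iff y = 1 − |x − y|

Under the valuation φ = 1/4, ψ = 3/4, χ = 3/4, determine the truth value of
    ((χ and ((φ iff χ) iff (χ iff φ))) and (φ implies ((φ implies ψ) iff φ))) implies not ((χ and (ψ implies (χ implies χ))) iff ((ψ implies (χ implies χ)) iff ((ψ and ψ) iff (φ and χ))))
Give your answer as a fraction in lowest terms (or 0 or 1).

φ iff χ = 1/4 iff 3/4 = 1/2
χ iff φ = 3/4 iff 1/4 = 1/2
(φ iff χ) iff (χ iff φ) = 1/2 iff 1/2 = 1
χ and ((φ iff χ) iff (χ iff φ)) = 3/4 and 1 = 3/4
φ implies ψ = 1/4 implies 3/4 = 1
(φ implies ψ) iff φ = 1 iff 1/4 = 1/4
φ implies ((φ implies ψ) iff φ) = 1/4 implies 1/4 = 1
(χ and ((φ iff χ) iff (χ iff φ))) and (φ implies ((φ implies ψ) iff φ)) = 3/4 and 1 = 3/4
χ implies χ = 3/4 implies 3/4 = 1
ψ implies (χ implies χ) = 3/4 implies 1 = 1
χ and (ψ implies (χ implies χ)) = 3/4 and 1 = 3/4
χ implies χ = 3/4 implies 3/4 = 1
ψ implies (χ implies χ) = 3/4 implies 1 = 1
ψ and ψ = 3/4 and 3/4 = 3/4
φ and χ = 1/4 and 3/4 = 1/4
(ψ and ψ) iff (φ and χ) = 3/4 iff 1/4 = 1/2
(ψ implies (χ implies χ)) iff ((ψ and ψ) iff (φ and χ)) = 1 iff 1/2 = 1/2
(χ and (ψ implies (χ implies χ))) iff ((ψ implies (χ implies χ)) iff ((ψ and ψ) iff (φ and χ))) = 3/4 iff 1/2 = 3/4
not ((χ and (ψ implies (χ implies χ))) iff ((ψ implies (χ implies χ)) iff ((ψ and ψ) iff (φ and χ)))) = not 3/4 = 1/4
((χ and ((φ iff χ) iff (χ iff φ))) and (φ implies ((φ implies ψ) iff φ))) implies not ((χ and (ψ implies (χ implies χ))) iff ((ψ implies (χ implies χ)) iff ((ψ and ψ) iff (φ and χ)))) = 3/4 implies 1/4 = 1/2

1/2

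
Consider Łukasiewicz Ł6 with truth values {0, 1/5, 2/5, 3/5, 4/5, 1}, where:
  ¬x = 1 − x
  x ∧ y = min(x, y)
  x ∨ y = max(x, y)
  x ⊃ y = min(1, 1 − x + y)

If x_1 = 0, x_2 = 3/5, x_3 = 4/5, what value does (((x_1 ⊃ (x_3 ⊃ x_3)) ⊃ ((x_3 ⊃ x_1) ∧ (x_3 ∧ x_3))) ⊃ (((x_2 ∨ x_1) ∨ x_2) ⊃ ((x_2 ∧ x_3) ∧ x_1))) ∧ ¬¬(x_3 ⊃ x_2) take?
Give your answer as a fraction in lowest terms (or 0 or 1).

x_3 ⊃ x_3 = 4/5 ⊃ 4/5 = 1
x_1 ⊃ (x_3 ⊃ x_3) = 0 ⊃ 1 = 1
x_3 ⊃ x_1 = 4/5 ⊃ 0 = 1/5
x_3 ∧ x_3 = 4/5 ∧ 4/5 = 4/5
(x_3 ⊃ x_1) ∧ (x_3 ∧ x_3) = 1/5 ∧ 4/5 = 1/5
(x_1 ⊃ (x_3 ⊃ x_3)) ⊃ ((x_3 ⊃ x_1) ∧ (x_3 ∧ x_3)) = 1 ⊃ 1/5 = 1/5
x_2 ∨ x_1 = 3/5 ∨ 0 = 3/5
(x_2 ∨ x_1) ∨ x_2 = 3/5 ∨ 3/5 = 3/5
x_2 ∧ x_3 = 3/5 ∧ 4/5 = 3/5
(x_2 ∧ x_3) ∧ x_1 = 3/5 ∧ 0 = 0
((x_2 ∨ x_1) ∨ x_2) ⊃ ((x_2 ∧ x_3) ∧ x_1) = 3/5 ⊃ 0 = 2/5
((x_1 ⊃ (x_3 ⊃ x_3)) ⊃ ((x_3 ⊃ x_1) ∧ (x_3 ∧ x_3))) ⊃ (((x_2 ∨ x_1) ∨ x_2) ⊃ ((x_2 ∧ x_3) ∧ x_1)) = 1/5 ⊃ 2/5 = 1
x_3 ⊃ x_2 = 4/5 ⊃ 3/5 = 4/5
¬(x_3 ⊃ x_2) = ¬4/5 = 1/5
¬¬(x_3 ⊃ x_2) = ¬1/5 = 4/5
(((x_1 ⊃ (x_3 ⊃ x_3)) ⊃ ((x_3 ⊃ x_1) ∧ (x_3 ∧ x_3))) ⊃ (((x_2 ∨ x_1) ∨ x_2) ⊃ ((x_2 ∧ x_3) ∧ x_1))) ∧ ¬¬(x_3 ⊃ x_2) = 1 ∧ 4/5 = 4/5

4/5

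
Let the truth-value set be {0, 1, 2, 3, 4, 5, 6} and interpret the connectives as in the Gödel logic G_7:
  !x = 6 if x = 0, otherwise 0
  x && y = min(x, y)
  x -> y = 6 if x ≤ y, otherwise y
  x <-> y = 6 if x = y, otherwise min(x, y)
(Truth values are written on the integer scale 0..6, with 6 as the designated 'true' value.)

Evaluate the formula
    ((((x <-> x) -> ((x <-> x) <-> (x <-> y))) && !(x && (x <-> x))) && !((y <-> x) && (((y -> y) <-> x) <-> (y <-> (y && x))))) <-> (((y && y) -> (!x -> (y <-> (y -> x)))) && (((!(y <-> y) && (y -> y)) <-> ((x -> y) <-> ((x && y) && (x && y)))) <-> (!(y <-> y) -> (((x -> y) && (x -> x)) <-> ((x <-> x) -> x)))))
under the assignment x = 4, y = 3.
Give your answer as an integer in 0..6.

6

x <-> x = 4 <-> 4 = 6
x <-> x = 4 <-> 4 = 6
x <-> y = 4 <-> 3 = 3
(x <-> x) <-> (x <-> y) = 6 <-> 3 = 3
(x <-> x) -> ((x <-> x) <-> (x <-> y)) = 6 -> 3 = 3
x <-> x = 4 <-> 4 = 6
x && (x <-> x) = 4 && 6 = 4
!(x && (x <-> x)) = !4 = 0
((x <-> x) -> ((x <-> x) <-> (x <-> y))) && !(x && (x <-> x)) = 3 && 0 = 0
y <-> x = 3 <-> 4 = 3
y -> y = 3 -> 3 = 6
(y -> y) <-> x = 6 <-> 4 = 4
y && x = 3 && 4 = 3
y <-> (y && x) = 3 <-> 3 = 6
((y -> y) <-> x) <-> (y <-> (y && x)) = 4 <-> 6 = 4
(y <-> x) && (((y -> y) <-> x) <-> (y <-> (y && x))) = 3 && 4 = 3
!((y <-> x) && (((y -> y) <-> x) <-> (y <-> (y && x)))) = !3 = 0
(((x <-> x) -> ((x <-> x) <-> (x <-> y))) && !(x && (x <-> x))) && !((y <-> x) && (((y -> y) <-> x) <-> (y <-> (y && x)))) = 0 && 0 = 0
y && y = 3 && 3 = 3
!x = !4 = 0
y -> x = 3 -> 4 = 6
y <-> (y -> x) = 3 <-> 6 = 3
!x -> (y <-> (y -> x)) = 0 -> 3 = 6
(y && y) -> (!x -> (y <-> (y -> x))) = 3 -> 6 = 6
y <-> y = 3 <-> 3 = 6
!(y <-> y) = !6 = 0
y -> y = 3 -> 3 = 6
!(y <-> y) && (y -> y) = 0 && 6 = 0
x -> y = 4 -> 3 = 3
x && y = 4 && 3 = 3
x && y = 4 && 3 = 3
(x && y) && (x && y) = 3 && 3 = 3
(x -> y) <-> ((x && y) && (x && y)) = 3 <-> 3 = 6
(!(y <-> y) && (y -> y)) <-> ((x -> y) <-> ((x && y) && (x && y))) = 0 <-> 6 = 0
y <-> y = 3 <-> 3 = 6
!(y <-> y) = !6 = 0
x -> y = 4 -> 3 = 3
x -> x = 4 -> 4 = 6
(x -> y) && (x -> x) = 3 && 6 = 3
x <-> x = 4 <-> 4 = 6
(x <-> x) -> x = 6 -> 4 = 4
((x -> y) && (x -> x)) <-> ((x <-> x) -> x) = 3 <-> 4 = 3
!(y <-> y) -> (((x -> y) && (x -> x)) <-> ((x <-> x) -> x)) = 0 -> 3 = 6
((!(y <-> y) && (y -> y)) <-> ((x -> y) <-> ((x && y) && (x && y)))) <-> (!(y <-> y) -> (((x -> y) && (x -> x)) <-> ((x <-> x) -> x))) = 0 <-> 6 = 0
((y && y) -> (!x -> (y <-> (y -> x)))) && (((!(y <-> y) && (y -> y)) <-> ((x -> y) <-> ((x && y) && (x && y)))) <-> (!(y <-> y) -> (((x -> y) && (x -> x)) <-> ((x <-> x) -> x)))) = 6 && 0 = 0
((((x <-> x) -> ((x <-> x) <-> (x <-> y))) && !(x && (x <-> x))) && !((y <-> x) && (((y -> y) <-> x) <-> (y <-> (y && x))))) <-> (((y && y) -> (!x -> (y <-> (y -> x)))) && (((!(y <-> y) && (y -> y)) <-> ((x -> y) <-> ((x && y) && (x && y)))) <-> (!(y <-> y) -> (((x -> y) && (x -> x)) <-> ((x <-> x) -> x))))) = 0 <-> 0 = 6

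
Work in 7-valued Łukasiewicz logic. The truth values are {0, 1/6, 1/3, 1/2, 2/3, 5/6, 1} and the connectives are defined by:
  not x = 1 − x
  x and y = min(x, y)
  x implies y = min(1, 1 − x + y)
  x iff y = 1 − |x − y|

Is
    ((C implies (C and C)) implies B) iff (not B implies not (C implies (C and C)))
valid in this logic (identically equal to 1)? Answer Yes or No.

At B = 1/3, C = 1/6, for instance:
C and C = 1/6 and 1/6 = 1/6
C implies (C and C) = 1/6 implies 1/6 = 1
(C implies (C and C)) implies B = 1 implies 1/3 = 1/3
not B = not 1/3 = 2/3
not (C implies (C and C)) = not 1 = 0
not B implies not (C implies (C and C)) = 2/3 implies 0 = 1/3
((C implies (C and C)) implies B) iff (not B implies not (C implies (C and C))) = 1/3 iff 1/3 = 1
and checking the remaining 48 assignments likewise gives ≥ 1 in every case.

Yes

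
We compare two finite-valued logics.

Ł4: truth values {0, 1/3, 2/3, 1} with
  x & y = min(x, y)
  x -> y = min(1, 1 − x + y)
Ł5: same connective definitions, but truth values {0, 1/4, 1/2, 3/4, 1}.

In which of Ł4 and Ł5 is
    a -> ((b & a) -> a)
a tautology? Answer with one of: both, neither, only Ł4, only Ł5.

both

In Ł4: every assignment gives 1 — tautology.
In Ł5: every assignment gives 1 — tautology.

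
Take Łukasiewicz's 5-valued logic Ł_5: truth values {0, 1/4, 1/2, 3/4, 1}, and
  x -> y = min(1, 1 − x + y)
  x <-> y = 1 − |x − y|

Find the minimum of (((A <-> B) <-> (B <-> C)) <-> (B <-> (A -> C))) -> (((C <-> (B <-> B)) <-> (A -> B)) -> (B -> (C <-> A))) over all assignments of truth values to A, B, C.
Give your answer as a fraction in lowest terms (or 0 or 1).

1/2

Take A = 0, B = 3/4, C = 1:
A <-> B = 0 <-> 3/4 = 1/4
B <-> C = 3/4 <-> 1 = 3/4
(A <-> B) <-> (B <-> C) = 1/4 <-> 3/4 = 1/2
A -> C = 0 -> 1 = 1
B <-> (A -> C) = 3/4 <-> 1 = 3/4
((A <-> B) <-> (B <-> C)) <-> (B <-> (A -> C)) = 1/2 <-> 3/4 = 3/4
B <-> B = 3/4 <-> 3/4 = 1
C <-> (B <-> B) = 1 <-> 1 = 1
A -> B = 0 -> 3/4 = 1
(C <-> (B <-> B)) <-> (A -> B) = 1 <-> 1 = 1
C <-> A = 1 <-> 0 = 0
B -> (C <-> A) = 3/4 -> 0 = 1/4
((C <-> (B <-> B)) <-> (A -> B)) -> (B -> (C <-> A)) = 1 -> 1/4 = 1/4
(((A <-> B) <-> (B <-> C)) <-> (B <-> (A -> C))) -> (((C <-> (B <-> B)) <-> (A -> B)) -> (B -> (C <-> A))) = 3/4 -> 1/4 = 1/2
No assignment yields a value below 1/2, so this is the minimum.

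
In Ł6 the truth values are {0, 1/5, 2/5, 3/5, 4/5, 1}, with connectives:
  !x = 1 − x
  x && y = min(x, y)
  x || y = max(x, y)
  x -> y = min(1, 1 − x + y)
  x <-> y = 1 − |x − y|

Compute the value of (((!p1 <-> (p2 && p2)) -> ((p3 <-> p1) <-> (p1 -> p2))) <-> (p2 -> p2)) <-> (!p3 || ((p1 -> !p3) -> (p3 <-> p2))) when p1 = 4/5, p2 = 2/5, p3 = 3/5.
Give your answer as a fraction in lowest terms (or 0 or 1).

!p1 = !4/5 = 1/5
p2 && p2 = 2/5 && 2/5 = 2/5
!p1 <-> (p2 && p2) = 1/5 <-> 2/5 = 4/5
p3 <-> p1 = 3/5 <-> 4/5 = 4/5
p1 -> p2 = 4/5 -> 2/5 = 3/5
(p3 <-> p1) <-> (p1 -> p2) = 4/5 <-> 3/5 = 4/5
(!p1 <-> (p2 && p2)) -> ((p3 <-> p1) <-> (p1 -> p2)) = 4/5 -> 4/5 = 1
p2 -> p2 = 2/5 -> 2/5 = 1
((!p1 <-> (p2 && p2)) -> ((p3 <-> p1) <-> (p1 -> p2))) <-> (p2 -> p2) = 1 <-> 1 = 1
!p3 = !3/5 = 2/5
!p3 = !3/5 = 2/5
p1 -> !p3 = 4/5 -> 2/5 = 3/5
p3 <-> p2 = 3/5 <-> 2/5 = 4/5
(p1 -> !p3) -> (p3 <-> p2) = 3/5 -> 4/5 = 1
!p3 || ((p1 -> !p3) -> (p3 <-> p2)) = 2/5 || 1 = 1
(((!p1 <-> (p2 && p2)) -> ((p3 <-> p1) <-> (p1 -> p2))) <-> (p2 -> p2)) <-> (!p3 || ((p1 -> !p3) -> (p3 <-> p2))) = 1 <-> 1 = 1

1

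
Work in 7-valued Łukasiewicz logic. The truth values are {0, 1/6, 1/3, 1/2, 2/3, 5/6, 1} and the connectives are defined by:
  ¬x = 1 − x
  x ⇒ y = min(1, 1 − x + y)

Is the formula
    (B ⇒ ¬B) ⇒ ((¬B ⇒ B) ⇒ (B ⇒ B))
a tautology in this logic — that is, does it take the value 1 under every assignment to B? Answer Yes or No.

Yes

B = 0 ↦ 1
B = 1/6 ↦ 1
B = 1/3 ↦ 1
B = 1/2 ↦ 1
B = 2/3 ↦ 1
B = 5/6 ↦ 1
B = 1 ↦ 1
Every assignment gives a value ≥ 1.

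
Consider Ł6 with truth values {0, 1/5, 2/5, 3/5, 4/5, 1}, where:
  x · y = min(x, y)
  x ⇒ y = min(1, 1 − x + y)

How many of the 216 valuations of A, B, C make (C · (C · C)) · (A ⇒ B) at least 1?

value 1: 21 assignments (counts)
value 4/5: 31 assignments
value 3/5: 38 assignments
value 2/5: 42 assignments
value 1/5: 43 assignments
value 0: 41 assignments
So 21 of the 216 assignments meet the threshold.

21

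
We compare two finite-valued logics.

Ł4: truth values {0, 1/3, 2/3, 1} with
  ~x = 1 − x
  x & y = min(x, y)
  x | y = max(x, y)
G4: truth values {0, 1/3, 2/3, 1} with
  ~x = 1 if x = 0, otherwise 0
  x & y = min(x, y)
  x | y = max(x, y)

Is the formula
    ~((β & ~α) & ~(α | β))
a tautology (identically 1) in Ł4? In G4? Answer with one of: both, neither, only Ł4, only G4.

only G4

In Ł4: at α = 0, β = 1/3 the value is 2/3 — not a tautology.
In G4: every assignment gives 1 — tautology.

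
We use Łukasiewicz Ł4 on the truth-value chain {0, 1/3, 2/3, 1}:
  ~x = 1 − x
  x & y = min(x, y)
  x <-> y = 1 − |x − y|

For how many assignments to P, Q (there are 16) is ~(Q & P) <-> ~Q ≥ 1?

10

P = 0, Q = 0 ↦ 1  ≥
P = 0, Q = 1/3 ↦ 2/3  <
P = 0, Q = 2/3 ↦ 1/3  <
P = 0, Q = 1 ↦ 0  <
P = 1/3, Q = 0 ↦ 1  ≥
P = 1/3, Q = 1/3 ↦ 1  ≥
P = 1/3, Q = 2/3 ↦ 2/3  <
P = 1/3, Q = 1 ↦ 1/3  <
P = 2/3, Q = 0 ↦ 1  ≥
P = 2/3, Q = 1/3 ↦ 1  ≥
P = 2/3, Q = 2/3 ↦ 1  ≥
P = 2/3, Q = 1 ↦ 2/3  <
P = 1, Q = 0 ↦ 1  ≥
P = 1, Q = 1/3 ↦ 1  ≥
P = 1, Q = 2/3 ↦ 1  ≥
P = 1, Q = 1 ↦ 1  ≥
So 10 of the 16 assignments meet the threshold.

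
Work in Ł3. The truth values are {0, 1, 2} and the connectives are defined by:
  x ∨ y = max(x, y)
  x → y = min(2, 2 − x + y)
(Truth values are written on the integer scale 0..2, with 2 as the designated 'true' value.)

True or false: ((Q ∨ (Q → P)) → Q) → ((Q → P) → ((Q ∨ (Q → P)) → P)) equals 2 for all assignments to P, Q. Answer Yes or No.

Yes

P = 0, Q = 0 ↦ 2
P = 0, Q = 1 ↦ 2
P = 0, Q = 2 ↦ 2
P = 1, Q = 0 ↦ 2
P = 1, Q = 1 ↦ 2
P = 1, Q = 2 ↦ 2
P = 2, Q = 0 ↦ 2
P = 2, Q = 1 ↦ 2
P = 2, Q = 2 ↦ 2
Every assignment gives a value ≥ 2.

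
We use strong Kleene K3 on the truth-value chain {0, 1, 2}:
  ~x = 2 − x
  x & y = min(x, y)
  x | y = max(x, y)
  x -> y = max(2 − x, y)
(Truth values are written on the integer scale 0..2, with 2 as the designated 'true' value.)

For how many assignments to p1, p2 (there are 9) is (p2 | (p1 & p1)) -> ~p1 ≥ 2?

p1 = 0, p2 = 0 ↦ 2  ≥
p1 = 0, p2 = 1 ↦ 2  ≥
p1 = 0, p2 = 2 ↦ 2  ≥
p1 = 1, p2 = 0 ↦ 1  <
p1 = 1, p2 = 1 ↦ 1  <
p1 = 1, p2 = 2 ↦ 1  <
p1 = 2, p2 = 0 ↦ 0  <
p1 = 2, p2 = 1 ↦ 0  <
p1 = 2, p2 = 2 ↦ 0  <
So 3 of the 9 assignments meet the threshold.

3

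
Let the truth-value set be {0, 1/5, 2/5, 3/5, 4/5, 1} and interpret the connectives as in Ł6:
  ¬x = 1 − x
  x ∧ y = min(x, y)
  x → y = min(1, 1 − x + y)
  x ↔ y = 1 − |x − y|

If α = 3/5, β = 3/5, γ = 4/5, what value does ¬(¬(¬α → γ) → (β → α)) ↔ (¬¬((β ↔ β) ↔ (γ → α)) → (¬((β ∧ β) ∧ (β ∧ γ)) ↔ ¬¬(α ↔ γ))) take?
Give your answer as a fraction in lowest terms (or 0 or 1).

1/5

¬α = ¬3/5 = 2/5
¬α → γ = 2/5 → 4/5 = 1
¬(¬α → γ) = ¬1 = 0
β → α = 3/5 → 3/5 = 1
¬(¬α → γ) → (β → α) = 0 → 1 = 1
¬(¬(¬α → γ) → (β → α)) = ¬1 = 0
β ↔ β = 3/5 ↔ 3/5 = 1
γ → α = 4/5 → 3/5 = 4/5
(β ↔ β) ↔ (γ → α) = 1 ↔ 4/5 = 4/5
¬((β ↔ β) ↔ (γ → α)) = ¬4/5 = 1/5
¬¬((β ↔ β) ↔ (γ → α)) = ¬1/5 = 4/5
β ∧ β = 3/5 ∧ 3/5 = 3/5
β ∧ γ = 3/5 ∧ 4/5 = 3/5
(β ∧ β) ∧ (β ∧ γ) = 3/5 ∧ 3/5 = 3/5
¬((β ∧ β) ∧ (β ∧ γ)) = ¬3/5 = 2/5
α ↔ γ = 3/5 ↔ 4/5 = 4/5
¬(α ↔ γ) = ¬4/5 = 1/5
¬¬(α ↔ γ) = ¬1/5 = 4/5
¬((β ∧ β) ∧ (β ∧ γ)) ↔ ¬¬(α ↔ γ) = 2/5 ↔ 4/5 = 3/5
¬¬((β ↔ β) ↔ (γ → α)) → (¬((β ∧ β) ∧ (β ∧ γ)) ↔ ¬¬(α ↔ γ)) = 4/5 → 3/5 = 4/5
¬(¬(¬α → γ) → (β → α)) ↔ (¬¬((β ↔ β) ↔ (γ → α)) → (¬((β ∧ β) ∧ (β ∧ γ)) ↔ ¬¬(α ↔ γ))) = 0 ↔ 4/5 = 1/5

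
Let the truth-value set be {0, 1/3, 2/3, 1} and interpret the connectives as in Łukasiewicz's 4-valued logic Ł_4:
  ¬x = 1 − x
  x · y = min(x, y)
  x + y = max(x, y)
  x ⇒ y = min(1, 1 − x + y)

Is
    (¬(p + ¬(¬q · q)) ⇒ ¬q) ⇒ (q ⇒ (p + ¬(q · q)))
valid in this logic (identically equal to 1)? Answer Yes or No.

No

Counterexample: take p = 0, q = 2/3.
¬q = ¬2/3 = 1/3
¬q · q = 1/3 · 2/3 = 1/3
¬(¬q · q) = ¬1/3 = 2/3
p + ¬(¬q · q) = 0 + 2/3 = 2/3
¬(p + ¬(¬q · q)) = ¬2/3 = 1/3
¬q = ¬2/3 = 1/3
¬(p + ¬(¬q · q)) ⇒ ¬q = 1/3 ⇒ 1/3 = 1
q · q = 2/3 · 2/3 = 2/3
¬(q · q) = ¬2/3 = 1/3
p + ¬(q · q) = 0 + 1/3 = 1/3
q ⇒ (p + ¬(q · q)) = 2/3 ⇒ 1/3 = 2/3
(¬(p + ¬(¬q · q)) ⇒ ¬q) ⇒ (q ⇒ (p + ¬(q · q))) = 1 ⇒ 2/3 = 2/3
This gives 2/3 ≠ 1.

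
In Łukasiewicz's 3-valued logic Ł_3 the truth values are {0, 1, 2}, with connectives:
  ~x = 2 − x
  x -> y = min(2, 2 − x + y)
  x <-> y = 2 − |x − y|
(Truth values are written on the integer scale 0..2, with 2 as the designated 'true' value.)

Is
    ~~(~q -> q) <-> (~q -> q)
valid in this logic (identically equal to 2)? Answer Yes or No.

Yes

q = 0 ↦ 2
q = 1 ↦ 2
q = 2 ↦ 2
Every assignment gives a value ≥ 2.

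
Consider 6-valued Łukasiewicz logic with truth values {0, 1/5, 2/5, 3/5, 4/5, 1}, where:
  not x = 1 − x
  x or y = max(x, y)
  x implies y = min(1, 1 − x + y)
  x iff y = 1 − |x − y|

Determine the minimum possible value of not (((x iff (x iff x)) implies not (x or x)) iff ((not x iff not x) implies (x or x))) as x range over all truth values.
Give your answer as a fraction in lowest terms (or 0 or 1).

Take x = 3/5:
x iff x = 3/5 iff 3/5 = 1
x iff (x iff x) = 3/5 iff 1 = 3/5
x or x = 3/5 or 3/5 = 3/5
not (x or x) = not 3/5 = 2/5
(x iff (x iff x)) implies not (x or x) = 3/5 implies 2/5 = 4/5
not x = not 3/5 = 2/5
not x = not 3/5 = 2/5
not x iff not x = 2/5 iff 2/5 = 1
x or x = 3/5 or 3/5 = 3/5
(not x iff not x) implies (x or x) = 1 implies 3/5 = 3/5
((x iff (x iff x)) implies not (x or x)) iff ((not x iff not x) implies (x or x)) = 4/5 iff 3/5 = 4/5
not (((x iff (x iff x)) implies not (x or x)) iff ((not x iff not x) implies (x or x))) = not 4/5 = 1/5
No assignment yields a value below 1/5, so this is the minimum.

1/5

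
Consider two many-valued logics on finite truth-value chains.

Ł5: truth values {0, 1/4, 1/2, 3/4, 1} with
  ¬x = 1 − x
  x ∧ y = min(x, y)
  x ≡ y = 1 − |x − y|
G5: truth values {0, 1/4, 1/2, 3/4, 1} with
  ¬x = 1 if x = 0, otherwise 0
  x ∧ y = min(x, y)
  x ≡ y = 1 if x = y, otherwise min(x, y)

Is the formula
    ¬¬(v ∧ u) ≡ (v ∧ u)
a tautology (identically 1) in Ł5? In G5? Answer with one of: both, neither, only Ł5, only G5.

In Ł5: every assignment gives 1 — tautology.
In G5: at u = 1/4, v = 1/4 the value is 1/4 — not a tautology.

only Ł5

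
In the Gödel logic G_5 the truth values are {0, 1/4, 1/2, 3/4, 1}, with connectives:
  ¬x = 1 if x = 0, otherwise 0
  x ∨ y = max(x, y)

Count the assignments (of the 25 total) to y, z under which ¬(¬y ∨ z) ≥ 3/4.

4

value 1: 4 assignments (counts)
value 0: 21 assignments
So 4 of the 25 assignments meet the threshold.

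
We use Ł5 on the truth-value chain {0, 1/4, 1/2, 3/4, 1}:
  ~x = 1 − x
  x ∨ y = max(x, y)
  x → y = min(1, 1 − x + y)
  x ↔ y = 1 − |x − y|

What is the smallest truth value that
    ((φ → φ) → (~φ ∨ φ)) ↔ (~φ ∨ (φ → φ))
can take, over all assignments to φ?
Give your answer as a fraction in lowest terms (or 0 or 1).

1/2

Take φ = 1/2:
φ → φ = 1/2 → 1/2 = 1
~φ = ~1/2 = 1/2
~φ ∨ φ = 1/2 ∨ 1/2 = 1/2
(φ → φ) → (~φ ∨ φ) = 1 → 1/2 = 1/2
~φ = ~1/2 = 1/2
φ → φ = 1/2 → 1/2 = 1
~φ ∨ (φ → φ) = 1/2 ∨ 1 = 1
((φ → φ) → (~φ ∨ φ)) ↔ (~φ ∨ (φ → φ)) = 1/2 ↔ 1 = 1/2
No assignment yields a value below 1/2, so this is the minimum.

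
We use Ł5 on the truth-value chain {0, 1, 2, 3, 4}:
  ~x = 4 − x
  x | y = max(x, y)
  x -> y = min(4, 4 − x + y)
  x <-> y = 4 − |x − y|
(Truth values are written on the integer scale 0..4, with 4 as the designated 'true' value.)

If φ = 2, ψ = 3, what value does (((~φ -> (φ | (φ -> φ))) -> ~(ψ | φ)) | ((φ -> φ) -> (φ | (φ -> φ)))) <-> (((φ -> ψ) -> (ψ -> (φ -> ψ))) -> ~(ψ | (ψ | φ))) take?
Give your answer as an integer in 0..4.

1

~φ = ~2 = 2
φ -> φ = 2 -> 2 = 4
φ | (φ -> φ) = 2 | 4 = 4
~φ -> (φ | (φ -> φ)) = 2 -> 4 = 4
ψ | φ = 3 | 2 = 3
~(ψ | φ) = ~3 = 1
(~φ -> (φ | (φ -> φ))) -> ~(ψ | φ) = 4 -> 1 = 1
φ -> φ = 2 -> 2 = 4
φ -> φ = 2 -> 2 = 4
φ | (φ -> φ) = 2 | 4 = 4
(φ -> φ) -> (φ | (φ -> φ)) = 4 -> 4 = 4
((~φ -> (φ | (φ -> φ))) -> ~(ψ | φ)) | ((φ -> φ) -> (φ | (φ -> φ))) = 1 | 4 = 4
φ -> ψ = 2 -> 3 = 4
φ -> ψ = 2 -> 3 = 4
ψ -> (φ -> ψ) = 3 -> 4 = 4
(φ -> ψ) -> (ψ -> (φ -> ψ)) = 4 -> 4 = 4
ψ | φ = 3 | 2 = 3
ψ | (ψ | φ) = 3 | 3 = 3
~(ψ | (ψ | φ)) = ~3 = 1
((φ -> ψ) -> (ψ -> (φ -> ψ))) -> ~(ψ | (ψ | φ)) = 4 -> 1 = 1
(((~φ -> (φ | (φ -> φ))) -> ~(ψ | φ)) | ((φ -> φ) -> (φ | (φ -> φ)))) <-> (((φ -> ψ) -> (ψ -> (φ -> ψ))) -> ~(ψ | (ψ | φ))) = 4 <-> 1 = 1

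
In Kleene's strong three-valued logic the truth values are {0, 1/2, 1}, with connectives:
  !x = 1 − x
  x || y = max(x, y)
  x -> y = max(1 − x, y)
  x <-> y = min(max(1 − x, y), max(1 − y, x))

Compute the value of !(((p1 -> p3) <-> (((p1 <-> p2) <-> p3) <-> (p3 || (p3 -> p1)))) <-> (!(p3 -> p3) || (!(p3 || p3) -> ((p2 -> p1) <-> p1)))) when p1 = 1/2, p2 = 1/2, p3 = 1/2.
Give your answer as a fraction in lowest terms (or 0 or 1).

p1 -> p3 = 1/2 -> 1/2 = 1/2
p1 <-> p2 = 1/2 <-> 1/2 = 1/2
(p1 <-> p2) <-> p3 = 1/2 <-> 1/2 = 1/2
p3 -> p1 = 1/2 -> 1/2 = 1/2
p3 || (p3 -> p1) = 1/2 || 1/2 = 1/2
((p1 <-> p2) <-> p3) <-> (p3 || (p3 -> p1)) = 1/2 <-> 1/2 = 1/2
(p1 -> p3) <-> (((p1 <-> p2) <-> p3) <-> (p3 || (p3 -> p1))) = 1/2 <-> 1/2 = 1/2
p3 -> p3 = 1/2 -> 1/2 = 1/2
!(p3 -> p3) = !1/2 = 1/2
p3 || p3 = 1/2 || 1/2 = 1/2
!(p3 || p3) = !1/2 = 1/2
p2 -> p1 = 1/2 -> 1/2 = 1/2
(p2 -> p1) <-> p1 = 1/2 <-> 1/2 = 1/2
!(p3 || p3) -> ((p2 -> p1) <-> p1) = 1/2 -> 1/2 = 1/2
!(p3 -> p3) || (!(p3 || p3) -> ((p2 -> p1) <-> p1)) = 1/2 || 1/2 = 1/2
((p1 -> p3) <-> (((p1 <-> p2) <-> p3) <-> (p3 || (p3 -> p1)))) <-> (!(p3 -> p3) || (!(p3 || p3) -> ((p2 -> p1) <-> p1))) = 1/2 <-> 1/2 = 1/2
!(((p1 -> p3) <-> (((p1 <-> p2) <-> p3) <-> (p3 || (p3 -> p1)))) <-> (!(p3 -> p3) || (!(p3 || p3) -> ((p2 -> p1) <-> p1)))) = !1/2 = 1/2

1/2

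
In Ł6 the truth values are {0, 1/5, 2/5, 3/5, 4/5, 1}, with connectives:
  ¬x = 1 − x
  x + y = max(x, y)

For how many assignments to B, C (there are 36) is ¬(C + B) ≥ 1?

value 1: 1 assignment (counts)
value 4/5: 3 assignments
value 3/5: 5 assignments
value 2/5: 7 assignments
value 1/5: 9 assignments
value 0: 11 assignments
So 1 of the 36 assignments meets the threshold.

1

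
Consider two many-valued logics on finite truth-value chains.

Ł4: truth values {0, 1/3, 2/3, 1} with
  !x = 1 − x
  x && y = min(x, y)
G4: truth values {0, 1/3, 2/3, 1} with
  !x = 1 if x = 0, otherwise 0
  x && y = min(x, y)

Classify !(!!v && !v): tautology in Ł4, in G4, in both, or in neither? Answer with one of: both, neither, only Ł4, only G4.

only G4

In Ł4: at v = 1/3 the value is 2/3 — not a tautology.
In G4: every assignment gives 1 — tautology.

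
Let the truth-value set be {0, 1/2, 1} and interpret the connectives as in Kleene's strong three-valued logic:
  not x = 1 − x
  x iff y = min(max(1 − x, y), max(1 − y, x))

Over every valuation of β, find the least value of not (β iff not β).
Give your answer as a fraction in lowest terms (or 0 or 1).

1/2

Take β = 1/2:
not β = not 1/2 = 1/2
β iff not β = 1/2 iff 1/2 = 1/2
not (β iff not β) = not 1/2 = 1/2
No assignment yields a value below 1/2, so this is the minimum.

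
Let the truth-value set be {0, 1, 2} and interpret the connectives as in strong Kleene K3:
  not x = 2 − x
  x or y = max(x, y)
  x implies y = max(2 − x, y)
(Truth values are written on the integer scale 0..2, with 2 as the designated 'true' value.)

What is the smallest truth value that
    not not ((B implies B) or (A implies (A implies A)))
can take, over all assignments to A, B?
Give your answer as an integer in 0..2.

1

Take A = 1, B = 1:
B implies B = 1 implies 1 = 1
A implies A = 1 implies 1 = 1
A implies (A implies A) = 1 implies 1 = 1
(B implies B) or (A implies (A implies A)) = 1 or 1 = 1
not ((B implies B) or (A implies (A implies A))) = not 1 = 1
not not ((B implies B) or (A implies (A implies A))) = not 1 = 1
No assignment yields a value below 1, so this is the minimum.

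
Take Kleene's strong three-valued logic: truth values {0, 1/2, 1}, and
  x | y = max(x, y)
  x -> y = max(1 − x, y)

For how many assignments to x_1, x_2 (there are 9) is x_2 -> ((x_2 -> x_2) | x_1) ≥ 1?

x_1 = 0, x_2 = 0 ↦ 1  ≥
x_1 = 0, x_2 = 1/2 ↦ 1/2  <
x_1 = 0, x_2 = 1 ↦ 1  ≥
x_1 = 1/2, x_2 = 0 ↦ 1  ≥
x_1 = 1/2, x_2 = 1/2 ↦ 1/2  <
x_1 = 1/2, x_2 = 1 ↦ 1  ≥
x_1 = 1, x_2 = 0 ↦ 1  ≥
x_1 = 1, x_2 = 1/2 ↦ 1  ≥
x_1 = 1, x_2 = 1 ↦ 1  ≥
So 7 of the 9 assignments meet the threshold.

7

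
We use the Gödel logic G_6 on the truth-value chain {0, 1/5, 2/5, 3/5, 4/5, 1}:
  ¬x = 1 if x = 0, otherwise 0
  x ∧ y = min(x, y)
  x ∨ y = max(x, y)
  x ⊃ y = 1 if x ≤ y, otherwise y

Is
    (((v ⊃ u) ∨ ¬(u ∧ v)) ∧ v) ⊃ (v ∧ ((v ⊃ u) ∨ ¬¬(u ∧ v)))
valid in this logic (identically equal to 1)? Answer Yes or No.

No

Counterexample: take u = 0, v = 1/5.
v ⊃ u = 1/5 ⊃ 0 = 0
u ∧ v = 0 ∧ 1/5 = 0
¬(u ∧ v) = ¬0 = 1
(v ⊃ u) ∨ ¬(u ∧ v) = 0 ∨ 1 = 1
((v ⊃ u) ∨ ¬(u ∧ v)) ∧ v = 1 ∧ 1/5 = 1/5
v ⊃ u = 1/5 ⊃ 0 = 0
u ∧ v = 0 ∧ 1/5 = 0
¬(u ∧ v) = ¬0 = 1
¬¬(u ∧ v) = ¬1 = 0
(v ⊃ u) ∨ ¬¬(u ∧ v) = 0 ∨ 0 = 0
v ∧ ((v ⊃ u) ∨ ¬¬(u ∧ v)) = 1/5 ∧ 0 = 0
(((v ⊃ u) ∨ ¬(u ∧ v)) ∧ v) ⊃ (v ∧ ((v ⊃ u) ∨ ¬¬(u ∧ v))) = 1/5 ⊃ 0 = 0
This gives 0 ≠ 1.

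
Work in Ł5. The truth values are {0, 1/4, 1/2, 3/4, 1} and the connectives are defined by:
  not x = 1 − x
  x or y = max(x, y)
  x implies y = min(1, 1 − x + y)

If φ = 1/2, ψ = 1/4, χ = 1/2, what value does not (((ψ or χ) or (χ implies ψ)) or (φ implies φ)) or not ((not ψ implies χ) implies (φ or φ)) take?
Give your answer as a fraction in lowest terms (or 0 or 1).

ψ or χ = 1/4 or 1/2 = 1/2
χ implies ψ = 1/2 implies 1/4 = 3/4
(ψ or χ) or (χ implies ψ) = 1/2 or 3/4 = 3/4
φ implies φ = 1/2 implies 1/2 = 1
((ψ or χ) or (χ implies ψ)) or (φ implies φ) = 3/4 or 1 = 1
not (((ψ or χ) or (χ implies ψ)) or (φ implies φ)) = not 1 = 0
not ψ = not 1/4 = 3/4
not ψ implies χ = 3/4 implies 1/2 = 3/4
φ or φ = 1/2 or 1/2 = 1/2
(not ψ implies χ) implies (φ or φ) = 3/4 implies 1/2 = 3/4
not ((not ψ implies χ) implies (φ or φ)) = not 3/4 = 1/4
not (((ψ or χ) or (χ implies ψ)) or (φ implies φ)) or not ((not ψ implies χ) implies (φ or φ)) = 0 or 1/4 = 1/4

1/4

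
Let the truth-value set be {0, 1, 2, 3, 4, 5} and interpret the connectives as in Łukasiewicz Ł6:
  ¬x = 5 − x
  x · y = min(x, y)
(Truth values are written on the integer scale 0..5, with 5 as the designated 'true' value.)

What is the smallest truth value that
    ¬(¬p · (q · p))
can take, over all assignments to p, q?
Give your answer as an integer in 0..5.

Take p = 2, q = 2:
¬p = ¬2 = 3
q · p = 2 · 2 = 2
¬p · (q · p) = 3 · 2 = 2
¬(¬p · (q · p)) = ¬2 = 3
No assignment yields a value below 3, so this is the minimum.

3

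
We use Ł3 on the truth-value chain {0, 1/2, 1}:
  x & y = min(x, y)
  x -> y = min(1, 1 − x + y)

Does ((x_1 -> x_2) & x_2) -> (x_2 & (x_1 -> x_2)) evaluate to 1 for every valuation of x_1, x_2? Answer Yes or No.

x_1 = 0, x_2 = 0 ↦ 1
x_1 = 0, x_2 = 1/2 ↦ 1
x_1 = 0, x_2 = 1 ↦ 1
x_1 = 1/2, x_2 = 0 ↦ 1
x_1 = 1/2, x_2 = 1/2 ↦ 1
x_1 = 1/2, x_2 = 1 ↦ 1
x_1 = 1, x_2 = 0 ↦ 1
x_1 = 1, x_2 = 1/2 ↦ 1
x_1 = 1, x_2 = 1 ↦ 1
Every assignment gives a value ≥ 1.

Yes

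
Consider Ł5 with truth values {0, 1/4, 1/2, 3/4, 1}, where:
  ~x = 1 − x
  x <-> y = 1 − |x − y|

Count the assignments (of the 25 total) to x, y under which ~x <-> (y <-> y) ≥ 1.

5

value 1: 5 assignments (counts)
value 3/4: 5 assignments
value 1/2: 5 assignments
value 1/4: 5 assignments
value 0: 5 assignments
So 5 of the 25 assignments meet the threshold.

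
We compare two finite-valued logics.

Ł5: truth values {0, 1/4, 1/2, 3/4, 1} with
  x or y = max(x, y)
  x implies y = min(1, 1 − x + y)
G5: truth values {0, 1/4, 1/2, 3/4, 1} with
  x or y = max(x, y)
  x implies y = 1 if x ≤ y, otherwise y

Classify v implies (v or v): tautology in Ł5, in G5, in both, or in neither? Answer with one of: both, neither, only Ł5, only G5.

In Ł5: every assignment gives 1 — tautology.
In G5: every assignment gives 1 — tautology.

both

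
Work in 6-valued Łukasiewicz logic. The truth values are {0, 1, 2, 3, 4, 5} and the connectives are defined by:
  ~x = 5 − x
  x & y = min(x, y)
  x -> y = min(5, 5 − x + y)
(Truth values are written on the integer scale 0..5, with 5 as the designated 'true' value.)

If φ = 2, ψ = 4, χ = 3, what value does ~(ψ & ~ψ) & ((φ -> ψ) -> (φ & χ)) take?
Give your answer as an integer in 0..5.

2

~ψ = ~4 = 1
ψ & ~ψ = 4 & 1 = 1
~(ψ & ~ψ) = ~1 = 4
φ -> ψ = 2 -> 4 = 5
φ & χ = 2 & 3 = 2
(φ -> ψ) -> (φ & χ) = 5 -> 2 = 2
~(ψ & ~ψ) & ((φ -> ψ) -> (φ & χ)) = 4 & 2 = 2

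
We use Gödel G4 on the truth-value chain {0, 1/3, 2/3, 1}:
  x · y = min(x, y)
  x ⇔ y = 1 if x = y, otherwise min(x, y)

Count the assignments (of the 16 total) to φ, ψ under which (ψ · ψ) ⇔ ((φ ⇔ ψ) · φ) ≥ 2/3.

φ = 0, ψ = 0 ↦ 1  ≥
φ = 0, ψ = 1/3 ↦ 0  <
φ = 0, ψ = 2/3 ↦ 0  <
φ = 0, ψ = 1 ↦ 0  <
φ = 1/3, ψ = 0 ↦ 1  ≥
φ = 1/3, ψ = 1/3 ↦ 1  ≥
φ = 1/3, ψ = 2/3 ↦ 1/3  <
φ = 1/3, ψ = 1 ↦ 1/3  <
φ = 2/3, ψ = 0 ↦ 1  ≥
φ = 2/3, ψ = 1/3 ↦ 1  ≥
φ = 2/3, ψ = 2/3 ↦ 1  ≥
φ = 2/3, ψ = 1 ↦ 2/3  ≥
φ = 1, ψ = 0 ↦ 1  ≥
φ = 1, ψ = 1/3 ↦ 1  ≥
φ = 1, ψ = 2/3 ↦ 1  ≥
φ = 1, ψ = 1 ↦ 1  ≥
So 11 of the 16 assignments meet the threshold.

11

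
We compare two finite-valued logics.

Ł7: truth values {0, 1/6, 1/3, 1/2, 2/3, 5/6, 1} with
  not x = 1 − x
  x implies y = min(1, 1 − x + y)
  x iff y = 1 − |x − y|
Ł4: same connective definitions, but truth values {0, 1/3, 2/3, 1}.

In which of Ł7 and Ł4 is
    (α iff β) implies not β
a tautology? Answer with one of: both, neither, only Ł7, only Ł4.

In Ł7: at α = 1/6, β = 1/6 the value is 5/6 — not a tautology.
In Ł4: at α = 1/3, β = 1/3 the value is 2/3 — not a tautology.

neither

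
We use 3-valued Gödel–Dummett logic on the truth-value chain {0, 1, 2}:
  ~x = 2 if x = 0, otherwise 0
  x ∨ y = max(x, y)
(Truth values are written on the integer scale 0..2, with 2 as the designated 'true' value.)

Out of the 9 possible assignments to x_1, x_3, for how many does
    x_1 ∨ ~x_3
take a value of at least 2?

5

x_1 = 0, x_3 = 0 ↦ 2  ≥
x_1 = 0, x_3 = 1 ↦ 0  <
x_1 = 0, x_3 = 2 ↦ 0  <
x_1 = 1, x_3 = 0 ↦ 2  ≥
x_1 = 1, x_3 = 1 ↦ 1  <
x_1 = 1, x_3 = 2 ↦ 1  <
x_1 = 2, x_3 = 0 ↦ 2  ≥
x_1 = 2, x_3 = 1 ↦ 2  ≥
x_1 = 2, x_3 = 2 ↦ 2  ≥
So 5 of the 9 assignments meet the threshold.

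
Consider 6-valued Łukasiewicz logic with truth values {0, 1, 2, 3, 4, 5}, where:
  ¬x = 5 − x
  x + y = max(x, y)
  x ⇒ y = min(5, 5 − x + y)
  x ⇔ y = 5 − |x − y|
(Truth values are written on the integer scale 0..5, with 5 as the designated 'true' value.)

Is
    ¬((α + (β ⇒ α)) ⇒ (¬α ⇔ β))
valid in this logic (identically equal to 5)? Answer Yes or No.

Counterexample: take α = 0, β = 1.
β ⇒ α = 1 ⇒ 0 = 4
α + (β ⇒ α) = 0 + 4 = 4
¬α = ¬0 = 5
¬α ⇔ β = 5 ⇔ 1 = 1
(α + (β ⇒ α)) ⇒ (¬α ⇔ β) = 4 ⇒ 1 = 2
¬((α + (β ⇒ α)) ⇒ (¬α ⇔ β)) = ¬2 = 3
This gives 3 ≠ 5.

No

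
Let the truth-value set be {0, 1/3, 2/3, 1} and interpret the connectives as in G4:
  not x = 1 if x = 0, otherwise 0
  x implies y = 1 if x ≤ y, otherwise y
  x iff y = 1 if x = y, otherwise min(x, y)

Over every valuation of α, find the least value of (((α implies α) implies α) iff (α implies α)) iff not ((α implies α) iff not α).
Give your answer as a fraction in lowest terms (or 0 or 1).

1/3

Take α = 1/3:
α implies α = 1/3 implies 1/3 = 1
(α implies α) implies α = 1 implies 1/3 = 1/3
α implies α = 1/3 implies 1/3 = 1
((α implies α) implies α) iff (α implies α) = 1/3 iff 1 = 1/3
α implies α = 1/3 implies 1/3 = 1
not α = not 1/3 = 0
(α implies α) iff not α = 1 iff 0 = 0
not ((α implies α) iff not α) = not 0 = 1
(((α implies α) implies α) iff (α implies α)) iff not ((α implies α) iff not α) = 1/3 iff 1 = 1/3
No assignment yields a value below 1/3, so this is the minimum.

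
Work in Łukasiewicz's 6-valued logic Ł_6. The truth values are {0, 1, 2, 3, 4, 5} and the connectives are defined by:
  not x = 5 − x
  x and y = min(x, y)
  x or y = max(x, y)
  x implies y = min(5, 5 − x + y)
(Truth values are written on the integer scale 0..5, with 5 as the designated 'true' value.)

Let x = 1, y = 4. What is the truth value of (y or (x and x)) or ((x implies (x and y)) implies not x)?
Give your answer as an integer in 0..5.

4

x and x = 1 and 1 = 1
y or (x and x) = 4 or 1 = 4
x and y = 1 and 4 = 1
x implies (x and y) = 1 implies 1 = 5
not x = not 1 = 4
(x implies (x and y)) implies not x = 5 implies 4 = 4
(y or (x and x)) or ((x implies (x and y)) implies not x) = 4 or 4 = 4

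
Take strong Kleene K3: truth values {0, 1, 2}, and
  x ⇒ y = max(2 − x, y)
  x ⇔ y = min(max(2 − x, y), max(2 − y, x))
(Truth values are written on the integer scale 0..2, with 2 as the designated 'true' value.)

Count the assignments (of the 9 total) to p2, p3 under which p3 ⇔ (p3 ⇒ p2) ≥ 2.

1

p2 = 0, p3 = 0 ↦ 0  <
p2 = 0, p3 = 1 ↦ 1  <
p2 = 0, p3 = 2 ↦ 0  <
p2 = 1, p3 = 0 ↦ 0  <
p2 = 1, p3 = 1 ↦ 1  <
p2 = 1, p3 = 2 ↦ 1  <
p2 = 2, p3 = 0 ↦ 0  <
p2 = 2, p3 = 1 ↦ 1  <
p2 = 2, p3 = 2 ↦ 2  ≥
So 1 of the 9 assignments meets the threshold.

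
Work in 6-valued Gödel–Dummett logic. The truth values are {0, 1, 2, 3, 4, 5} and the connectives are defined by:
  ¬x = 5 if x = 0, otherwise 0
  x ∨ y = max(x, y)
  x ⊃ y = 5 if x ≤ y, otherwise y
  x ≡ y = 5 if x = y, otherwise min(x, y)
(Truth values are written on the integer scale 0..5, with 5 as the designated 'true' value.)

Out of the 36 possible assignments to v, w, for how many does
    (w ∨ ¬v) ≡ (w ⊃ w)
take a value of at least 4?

16

value 5: 11 assignments (counts)
value 4: 5 assignments (counts)
value 3: 5 assignments
value 2: 5 assignments
value 1: 5 assignments
value 0: 5 assignments
So 16 of the 36 assignments meet the threshold.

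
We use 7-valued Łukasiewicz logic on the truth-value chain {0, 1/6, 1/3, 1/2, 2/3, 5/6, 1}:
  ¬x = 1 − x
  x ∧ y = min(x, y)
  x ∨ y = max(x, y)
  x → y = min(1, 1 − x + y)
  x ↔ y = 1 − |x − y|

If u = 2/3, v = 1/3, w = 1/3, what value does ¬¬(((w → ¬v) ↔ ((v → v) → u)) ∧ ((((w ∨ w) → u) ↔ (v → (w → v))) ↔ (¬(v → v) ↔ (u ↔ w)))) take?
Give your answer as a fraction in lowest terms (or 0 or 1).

1/3

¬v = ¬1/3 = 2/3
w → ¬v = 1/3 → 2/3 = 1
v → v = 1/3 → 1/3 = 1
(v → v) → u = 1 → 2/3 = 2/3
(w → ¬v) ↔ ((v → v) → u) = 1 ↔ 2/3 = 2/3
w ∨ w = 1/3 ∨ 1/3 = 1/3
(w ∨ w) → u = 1/3 → 2/3 = 1
w → v = 1/3 → 1/3 = 1
v → (w → v) = 1/3 → 1 = 1
((w ∨ w) → u) ↔ (v → (w → v)) = 1 ↔ 1 = 1
v → v = 1/3 → 1/3 = 1
¬(v → v) = ¬1 = 0
u ↔ w = 2/3 ↔ 1/3 = 2/3
¬(v → v) ↔ (u ↔ w) = 0 ↔ 2/3 = 1/3
(((w ∨ w) → u) ↔ (v → (w → v))) ↔ (¬(v → v) ↔ (u ↔ w)) = 1 ↔ 1/3 = 1/3
((w → ¬v) ↔ ((v → v) → u)) ∧ ((((w ∨ w) → u) ↔ (v → (w → v))) ↔ (¬(v → v) ↔ (u ↔ w))) = 2/3 ∧ 1/3 = 1/3
¬(((w → ¬v) ↔ ((v → v) → u)) ∧ ((((w ∨ w) → u) ↔ (v → (w → v))) ↔ (¬(v → v) ↔ (u ↔ w)))) = ¬1/3 = 2/3
¬¬(((w → ¬v) ↔ ((v → v) → u)) ∧ ((((w ∨ w) → u) ↔ (v → (w → v))) ↔ (¬(v → v) ↔ (u ↔ w)))) = ¬2/3 = 1/3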